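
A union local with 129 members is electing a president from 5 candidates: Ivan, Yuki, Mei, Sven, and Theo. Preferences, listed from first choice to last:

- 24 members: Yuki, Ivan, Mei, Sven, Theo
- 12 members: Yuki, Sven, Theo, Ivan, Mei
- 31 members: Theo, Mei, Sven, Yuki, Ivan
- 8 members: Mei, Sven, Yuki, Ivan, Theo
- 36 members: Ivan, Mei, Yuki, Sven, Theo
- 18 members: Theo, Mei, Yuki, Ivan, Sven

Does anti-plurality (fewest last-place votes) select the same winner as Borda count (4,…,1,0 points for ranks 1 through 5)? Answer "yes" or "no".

Anti-plurality — last-place votes: Ivan 31, Yuki 0, Mei 12, Sven 18, Theo 68. Winner: Yuki.
Borda — scores: Ivan 254, Yuki 299, Mei 335, Sven 182, Theo 220. Winner: Mei.
The two methods disagree.

no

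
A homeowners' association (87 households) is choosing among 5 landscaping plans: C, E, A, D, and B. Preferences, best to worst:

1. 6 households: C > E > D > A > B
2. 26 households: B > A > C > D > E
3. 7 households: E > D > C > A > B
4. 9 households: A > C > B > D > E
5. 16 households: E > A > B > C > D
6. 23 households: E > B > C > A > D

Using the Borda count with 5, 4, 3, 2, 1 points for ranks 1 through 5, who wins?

C: 6·5 + 26·3 + 7·3 + 9·4 + 16·2 + 23·3 = 266
E: 6·4 + 26·1 + 7·5 + 9·1 + 16·5 + 23·5 = 289
A: 6·2 + 26·4 + 7·2 + 9·5 + 16·4 + 23·2 = 285
D: 6·3 + 26·2 + 7·4 + 9·2 + 16·1 + 23·1 = 155
B: 6·1 + 26·5 + 7·1 + 9·3 + 16·3 + 23·4 = 310
B has the highest Borda score (310).

B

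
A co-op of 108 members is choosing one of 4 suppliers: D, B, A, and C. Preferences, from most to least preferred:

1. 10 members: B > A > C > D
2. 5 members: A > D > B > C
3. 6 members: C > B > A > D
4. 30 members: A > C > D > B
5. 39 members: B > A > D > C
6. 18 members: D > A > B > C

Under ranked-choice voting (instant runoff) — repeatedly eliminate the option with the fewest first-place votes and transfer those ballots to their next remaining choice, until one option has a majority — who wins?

Round 1: D 18, B 49, A 35, C 6. Eliminate C.
Round 2: D 18, B 55, A 35. B has a majority.

B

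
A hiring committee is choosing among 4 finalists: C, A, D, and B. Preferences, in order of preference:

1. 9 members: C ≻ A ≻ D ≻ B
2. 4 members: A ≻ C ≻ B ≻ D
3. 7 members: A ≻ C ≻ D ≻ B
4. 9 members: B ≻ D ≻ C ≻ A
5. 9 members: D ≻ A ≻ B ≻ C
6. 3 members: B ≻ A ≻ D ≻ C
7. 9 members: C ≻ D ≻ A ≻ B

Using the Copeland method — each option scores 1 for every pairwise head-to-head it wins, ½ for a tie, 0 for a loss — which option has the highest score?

C: beats A, D, and B → score 3.
A: beats B; loses to C and D → score 1.
D: beats A and B; loses to C → score 2.
B: loses to C, A, and D → score 0.
C has the best pairwise record.

C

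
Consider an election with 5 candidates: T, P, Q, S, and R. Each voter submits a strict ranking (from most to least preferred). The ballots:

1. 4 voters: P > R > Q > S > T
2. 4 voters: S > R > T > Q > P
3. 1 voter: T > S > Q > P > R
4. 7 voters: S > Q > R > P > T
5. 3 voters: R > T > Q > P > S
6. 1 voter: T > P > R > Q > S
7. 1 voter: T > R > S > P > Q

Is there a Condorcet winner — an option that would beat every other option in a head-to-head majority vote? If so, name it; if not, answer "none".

S

S vs T: 15–6 for S.
S vs P: 13–8 for S.
S vs Q: 13–8 for S.
S vs R: 12–9 for S.
S beats every other option head-to-head.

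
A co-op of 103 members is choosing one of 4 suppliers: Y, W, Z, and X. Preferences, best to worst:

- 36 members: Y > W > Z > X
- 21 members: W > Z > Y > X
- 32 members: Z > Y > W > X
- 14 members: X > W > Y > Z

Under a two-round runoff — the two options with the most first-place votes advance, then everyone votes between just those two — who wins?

Round 1 first-place votes: Y 36, W 21, Z 32, X 14.
Y and Z advance.
Runoff: Y is preferred to Z by 50 voters; Z by 53.
Z wins the runoff.

Z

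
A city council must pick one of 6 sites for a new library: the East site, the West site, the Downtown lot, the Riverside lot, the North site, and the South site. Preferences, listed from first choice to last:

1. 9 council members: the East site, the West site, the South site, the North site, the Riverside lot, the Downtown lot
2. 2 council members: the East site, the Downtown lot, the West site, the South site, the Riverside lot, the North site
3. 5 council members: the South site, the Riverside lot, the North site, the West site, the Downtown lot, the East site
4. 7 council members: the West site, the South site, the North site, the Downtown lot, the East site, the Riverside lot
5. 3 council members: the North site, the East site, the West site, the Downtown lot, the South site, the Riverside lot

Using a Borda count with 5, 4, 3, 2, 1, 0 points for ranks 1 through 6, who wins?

the East site: 9·5 + 2·5 + 5·0 + 7·1 + 3·4 = 74
the West site: 9·4 + 2·3 + 5·2 + 7·5 + 3·3 = 96
the Downtown lot: 9·0 + 2·4 + 5·1 + 7·2 + 3·2 = 33
the Riverside lot: 9·1 + 2·1 + 5·4 + 7·0 + 3·0 = 31
the North site: 9·2 + 2·0 + 5·3 + 7·3 + 3·5 = 69
the South site: 9·3 + 2·2 + 5·5 + 7·4 + 3·1 = 87
the West site has the highest Borda score (96).

the West site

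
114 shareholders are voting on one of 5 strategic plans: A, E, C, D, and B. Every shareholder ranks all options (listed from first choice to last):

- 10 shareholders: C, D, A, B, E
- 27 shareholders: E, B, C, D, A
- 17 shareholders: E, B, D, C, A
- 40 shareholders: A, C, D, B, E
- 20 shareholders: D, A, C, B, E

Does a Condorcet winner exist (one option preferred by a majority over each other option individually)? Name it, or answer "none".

Checking pairwise contests:
D beats A 74–40.
A beats E 70–44.
A beats C 60–54.
C beats D 77–37.
A beats B 70–44.
Every option loses at least one head-to-head, so there is no Condorcet winner.

none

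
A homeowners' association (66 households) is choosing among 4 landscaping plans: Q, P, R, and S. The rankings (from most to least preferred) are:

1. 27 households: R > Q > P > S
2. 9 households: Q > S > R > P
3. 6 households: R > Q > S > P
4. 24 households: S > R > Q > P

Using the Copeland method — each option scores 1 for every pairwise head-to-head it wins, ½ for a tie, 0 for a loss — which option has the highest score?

R

Q: beats P and S; loses to R → score 2.
P: loses to Q, R, and S → score 0.
R: beats Q and P; ties S → score 2.5.
S: beats P; ties R; loses to Q → score 1.5.
R has the best pairwise record.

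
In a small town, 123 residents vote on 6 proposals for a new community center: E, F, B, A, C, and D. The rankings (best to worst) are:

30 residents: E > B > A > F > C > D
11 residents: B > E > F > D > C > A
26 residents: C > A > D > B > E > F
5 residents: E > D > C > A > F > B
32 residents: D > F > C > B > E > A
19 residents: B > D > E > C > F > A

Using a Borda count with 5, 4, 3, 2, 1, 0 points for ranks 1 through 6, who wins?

E: 30·5 + 11·4 + 26·1 + 5·5 + 32·1 + 19·3 = 334
F: 30·2 + 11·3 + 26·0 + 5·1 + 32·4 + 19·1 = 245
B: 30·4 + 11·5 + 26·2 + 5·0 + 32·2 + 19·5 = 386
A: 30·3 + 11·0 + 26·4 + 5·2 + 32·0 + 19·0 = 204
C: 30·1 + 11·1 + 26·5 + 5·3 + 32·3 + 19·2 = 320
D: 30·0 + 11·2 + 26·3 + 5·4 + 32·5 + 19·4 = 356
B has the highest Borda score (386).

B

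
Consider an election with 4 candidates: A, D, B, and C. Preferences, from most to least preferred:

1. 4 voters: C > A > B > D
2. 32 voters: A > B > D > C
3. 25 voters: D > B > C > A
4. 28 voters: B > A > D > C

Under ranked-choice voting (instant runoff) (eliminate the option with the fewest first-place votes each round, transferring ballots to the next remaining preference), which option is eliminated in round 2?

Round 1: A 32, D 25, B 28, C 4. Eliminate C.
Round 2: A 36, D 25, B 28. Eliminate D.

D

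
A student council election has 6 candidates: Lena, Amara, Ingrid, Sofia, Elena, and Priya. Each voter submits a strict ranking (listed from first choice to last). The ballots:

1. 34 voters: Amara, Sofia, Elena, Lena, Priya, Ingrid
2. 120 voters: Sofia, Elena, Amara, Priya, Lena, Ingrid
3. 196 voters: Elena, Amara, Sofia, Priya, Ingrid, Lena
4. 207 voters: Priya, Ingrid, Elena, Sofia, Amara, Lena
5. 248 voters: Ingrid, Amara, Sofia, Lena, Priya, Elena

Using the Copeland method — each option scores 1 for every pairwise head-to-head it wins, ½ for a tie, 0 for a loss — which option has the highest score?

Lena: loses to Amara, Ingrid, Sofia, Elena, and Priya → score 0.
Amara: beats Lena, Sofia, and Priya; loses to Ingrid and Elena → score 3.
Ingrid: beats Lena, Amara, Sofia, and Elena; loses to Priya → score 4.
Sofia: beats Lena and Priya; loses to Amara, Ingrid, and Elena → score 2.
Elena: beats Lena, Amara, and Sofia; loses to Ingrid and Priya → score 3.
Priya: beats Lena, Ingrid, and Elena; loses to Amara and Sofia → score 3.
Ingrid has the best pairwise record.

Ingrid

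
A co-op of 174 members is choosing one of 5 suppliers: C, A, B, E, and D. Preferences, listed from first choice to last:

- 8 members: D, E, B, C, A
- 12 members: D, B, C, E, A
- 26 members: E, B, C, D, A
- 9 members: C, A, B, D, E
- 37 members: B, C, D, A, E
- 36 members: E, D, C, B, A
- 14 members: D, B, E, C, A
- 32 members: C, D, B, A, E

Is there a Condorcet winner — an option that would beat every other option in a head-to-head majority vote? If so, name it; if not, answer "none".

Checking pairwise contests:
B beats C 97–77.
C beats A 174–0.
D beats B 102–72.
C beats E 90–84.
C beats D 104–70.
Every option loses at least one head-to-head, so there is no Condorcet winner.

none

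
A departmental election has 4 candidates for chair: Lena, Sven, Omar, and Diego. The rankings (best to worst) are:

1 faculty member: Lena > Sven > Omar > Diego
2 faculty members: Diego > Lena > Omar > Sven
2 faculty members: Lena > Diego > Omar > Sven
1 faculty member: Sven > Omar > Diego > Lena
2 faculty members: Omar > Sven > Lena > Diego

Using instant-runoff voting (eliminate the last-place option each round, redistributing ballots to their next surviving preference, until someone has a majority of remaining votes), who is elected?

Lena

Round 1: Lena 3, Sven 1, Omar 2, Diego 2. Eliminate Sven.
Round 2: Lena 3, Omar 3, Diego 2. Eliminate Diego.
Round 3: Lena 5, Omar 3. Lena has a majority.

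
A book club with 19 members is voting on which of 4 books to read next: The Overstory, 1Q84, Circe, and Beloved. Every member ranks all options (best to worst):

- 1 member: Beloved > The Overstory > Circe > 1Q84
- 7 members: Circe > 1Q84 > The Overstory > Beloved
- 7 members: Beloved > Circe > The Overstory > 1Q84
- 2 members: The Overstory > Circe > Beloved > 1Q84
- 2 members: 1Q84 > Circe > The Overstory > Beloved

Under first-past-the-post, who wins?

First-place votes: The Overstory 2, 1Q84 2, Circe 7, Beloved 8.
Beloved has the most first-place votes.

Beloved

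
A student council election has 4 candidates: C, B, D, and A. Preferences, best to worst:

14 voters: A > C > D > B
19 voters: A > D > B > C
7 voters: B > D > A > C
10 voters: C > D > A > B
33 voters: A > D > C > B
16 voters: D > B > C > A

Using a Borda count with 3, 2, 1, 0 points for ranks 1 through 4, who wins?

A

C: 14·2 + 19·0 + 7·0 + 10·3 + 33·1 + 16·1 = 107
B: 14·0 + 19·1 + 7·3 + 10·0 + 33·0 + 16·2 = 72
D: 14·1 + 19·2 + 7·2 + 10·2 + 33·2 + 16·3 = 200
A: 14·3 + 19·3 + 7·1 + 10·1 + 33·3 + 16·0 = 215
A has the highest Borda score (215).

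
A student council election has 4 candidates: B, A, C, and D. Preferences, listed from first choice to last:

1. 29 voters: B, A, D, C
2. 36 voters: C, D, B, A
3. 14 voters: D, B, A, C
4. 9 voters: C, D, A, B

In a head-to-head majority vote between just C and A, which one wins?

C

Voters preferring C to A: 45; preferring A to C: 43.
C wins the head-to-head.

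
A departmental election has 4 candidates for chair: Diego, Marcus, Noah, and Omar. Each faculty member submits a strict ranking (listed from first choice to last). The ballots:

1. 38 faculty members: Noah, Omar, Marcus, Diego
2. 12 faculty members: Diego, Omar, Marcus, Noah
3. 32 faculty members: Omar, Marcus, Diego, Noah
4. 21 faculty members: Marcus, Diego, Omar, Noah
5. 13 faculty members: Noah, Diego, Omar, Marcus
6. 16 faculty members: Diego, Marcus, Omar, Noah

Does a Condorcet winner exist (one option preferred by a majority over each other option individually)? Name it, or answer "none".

Omar vs Diego: 70–62 for Omar.
Omar vs Marcus: 95–37 for Omar.
Omar vs Noah: 81–51 for Omar.
Omar beats every other option head-to-head.

Omar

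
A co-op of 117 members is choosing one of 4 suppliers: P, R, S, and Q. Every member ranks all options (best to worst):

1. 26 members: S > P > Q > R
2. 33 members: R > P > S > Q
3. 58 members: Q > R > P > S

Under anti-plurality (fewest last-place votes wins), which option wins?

Last-place votes: P 0, R 26, S 58, Q 33.
P is ranked last by the fewest voters, so P wins.

P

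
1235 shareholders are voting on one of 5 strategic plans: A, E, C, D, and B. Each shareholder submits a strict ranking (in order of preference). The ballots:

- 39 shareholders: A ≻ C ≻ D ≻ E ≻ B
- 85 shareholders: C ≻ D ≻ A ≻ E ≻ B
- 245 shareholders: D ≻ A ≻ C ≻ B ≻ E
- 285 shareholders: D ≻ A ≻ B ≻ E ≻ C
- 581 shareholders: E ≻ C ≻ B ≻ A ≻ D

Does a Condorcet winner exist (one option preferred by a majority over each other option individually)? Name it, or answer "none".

none

Checking pairwise contests:
C beats A 666–569.
A beats E 654–581.
E beats C 866–369.
A beats D 620–615.
A beats B 654–581.
Every option loses at least one head-to-head, so there is no Condorcet winner.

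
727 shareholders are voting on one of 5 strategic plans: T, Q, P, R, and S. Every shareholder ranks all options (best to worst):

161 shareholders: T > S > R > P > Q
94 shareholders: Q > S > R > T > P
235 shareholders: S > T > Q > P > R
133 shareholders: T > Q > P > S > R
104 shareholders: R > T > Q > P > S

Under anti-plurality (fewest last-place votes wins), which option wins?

Last-place votes: T 0, Q 161, P 94, R 368, S 104.
T is ranked last by the fewest voters, so T wins.

T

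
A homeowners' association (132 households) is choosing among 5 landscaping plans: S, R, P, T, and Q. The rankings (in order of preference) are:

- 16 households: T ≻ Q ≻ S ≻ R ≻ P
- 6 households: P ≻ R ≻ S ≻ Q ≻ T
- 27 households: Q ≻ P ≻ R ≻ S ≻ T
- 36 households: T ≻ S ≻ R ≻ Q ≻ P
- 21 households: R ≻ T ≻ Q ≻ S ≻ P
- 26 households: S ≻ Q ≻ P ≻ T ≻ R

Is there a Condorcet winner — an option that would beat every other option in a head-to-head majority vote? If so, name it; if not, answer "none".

T

T vs S: 73–59 for T.
T vs R: 78–54 for T.
T vs P: 73–59 for T.
T vs Q: 73–59 for T.
T beats every other option head-to-head.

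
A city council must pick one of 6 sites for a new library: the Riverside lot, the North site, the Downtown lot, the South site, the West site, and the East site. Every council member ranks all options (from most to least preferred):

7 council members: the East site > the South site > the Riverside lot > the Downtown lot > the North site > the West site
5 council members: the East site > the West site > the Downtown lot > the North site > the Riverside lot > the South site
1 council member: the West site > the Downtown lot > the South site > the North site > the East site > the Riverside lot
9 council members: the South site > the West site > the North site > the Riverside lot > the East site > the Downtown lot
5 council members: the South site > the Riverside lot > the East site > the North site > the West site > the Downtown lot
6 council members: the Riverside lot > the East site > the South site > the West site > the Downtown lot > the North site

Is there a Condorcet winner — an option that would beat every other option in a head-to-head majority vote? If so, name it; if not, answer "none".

none

Checking pairwise contests:
the South site beats the Riverside lot 22–11.
the Riverside lot beats the North site 18–15.
the Riverside lot beats the Downtown lot 27–6.
the East site beats the South site 18–15.
the Riverside lot beats the West site 18–15.
the Riverside lot beats the East site 20–13.
Every option loses at least one head-to-head, so there is no Condorcet winner.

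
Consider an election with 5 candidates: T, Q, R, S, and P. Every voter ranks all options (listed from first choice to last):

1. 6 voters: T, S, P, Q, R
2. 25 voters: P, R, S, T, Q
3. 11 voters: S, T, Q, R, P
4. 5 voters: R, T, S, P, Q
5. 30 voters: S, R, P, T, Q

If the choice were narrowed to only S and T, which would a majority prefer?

S

Voters preferring S to T: 66; preferring T to S: 11.
S wins the head-to-head.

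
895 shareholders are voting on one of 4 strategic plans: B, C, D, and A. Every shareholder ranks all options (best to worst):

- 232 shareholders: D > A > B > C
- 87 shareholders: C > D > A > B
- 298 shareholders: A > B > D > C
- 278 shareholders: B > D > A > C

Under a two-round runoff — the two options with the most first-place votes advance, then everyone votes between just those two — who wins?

Round 1 first-place votes: B 278, C 87, D 232, A 298.
A and B advance.
Runoff: A is preferred to B by 617 voters; B by 278.
A wins the runoff.

A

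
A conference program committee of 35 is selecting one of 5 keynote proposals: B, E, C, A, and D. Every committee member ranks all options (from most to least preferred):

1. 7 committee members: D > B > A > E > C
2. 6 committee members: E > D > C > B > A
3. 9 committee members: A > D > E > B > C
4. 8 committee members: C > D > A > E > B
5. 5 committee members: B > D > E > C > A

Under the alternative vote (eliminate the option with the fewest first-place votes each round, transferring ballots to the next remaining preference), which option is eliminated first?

Round 1: B 5, E 6, C 8, A 9, D 7. Eliminate B.

B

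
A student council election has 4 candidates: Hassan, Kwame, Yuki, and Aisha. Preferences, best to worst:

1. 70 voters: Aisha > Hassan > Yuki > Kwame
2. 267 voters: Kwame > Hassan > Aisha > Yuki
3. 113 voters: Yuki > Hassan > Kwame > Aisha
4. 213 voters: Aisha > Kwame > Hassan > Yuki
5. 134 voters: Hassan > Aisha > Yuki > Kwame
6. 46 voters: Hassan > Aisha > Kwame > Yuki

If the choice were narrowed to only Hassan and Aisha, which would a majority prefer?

Hassan

Voters preferring Hassan to Aisha: 560; preferring Aisha to Hassan: 283.
Hassan wins the head-to-head.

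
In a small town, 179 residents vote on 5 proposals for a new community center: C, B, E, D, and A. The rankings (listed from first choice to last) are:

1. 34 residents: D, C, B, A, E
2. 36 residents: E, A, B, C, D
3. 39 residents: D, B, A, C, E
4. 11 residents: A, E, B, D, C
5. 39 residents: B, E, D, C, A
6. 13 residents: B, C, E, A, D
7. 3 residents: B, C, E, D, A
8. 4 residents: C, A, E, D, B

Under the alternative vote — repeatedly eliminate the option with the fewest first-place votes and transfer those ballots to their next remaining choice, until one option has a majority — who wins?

B

Round 1: C 4, B 55, E 36, D 73, A 11. Eliminate C.
Round 2: B 55, E 36, D 73, A 15. Eliminate A.
Round 3: B 55, E 51, D 73. Eliminate E.
Round 4: B 102, D 77. B has a majority.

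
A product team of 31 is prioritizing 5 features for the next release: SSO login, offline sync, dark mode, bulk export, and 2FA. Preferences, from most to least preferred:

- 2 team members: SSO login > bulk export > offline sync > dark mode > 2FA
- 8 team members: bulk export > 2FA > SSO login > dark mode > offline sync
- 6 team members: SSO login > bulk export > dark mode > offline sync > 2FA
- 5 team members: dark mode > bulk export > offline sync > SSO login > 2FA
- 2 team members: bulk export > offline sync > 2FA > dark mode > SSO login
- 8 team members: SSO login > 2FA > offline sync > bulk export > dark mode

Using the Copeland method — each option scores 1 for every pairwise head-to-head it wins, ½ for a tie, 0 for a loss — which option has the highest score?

SSO login

SSO login: beats offline sync, dark mode, bulk export, and 2FA → score 4.
offline sync: loses to SSO login, dark mode, bulk export, and 2FA → score 0.
dark mode: beats offline sync; loses to SSO login, bulk export, and 2FA → score 1.
bulk export: beats offline sync, dark mode, and 2FA; loses to SSO login → score 3.
2FA: beats offline sync and dark mode; loses to SSO login and bulk export → score 2.
SSO login has the best pairwise record.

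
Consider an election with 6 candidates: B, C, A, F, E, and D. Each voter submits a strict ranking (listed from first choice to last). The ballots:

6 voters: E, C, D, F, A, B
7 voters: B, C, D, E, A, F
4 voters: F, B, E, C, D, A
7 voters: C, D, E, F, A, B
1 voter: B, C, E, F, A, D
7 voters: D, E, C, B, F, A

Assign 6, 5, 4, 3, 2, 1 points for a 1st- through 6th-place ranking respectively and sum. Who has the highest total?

B: 6·1 + 7·6 + 4·5 + 7·1 + 1·6 + 7·3 = 102
C: 6·5 + 7·5 + 4·3 + 7·6 + 1·5 + 7·4 = 152
A: 6·2 + 7·2 + 4·1 + 7·2 + 1·2 + 7·1 = 53
F: 6·3 + 7·1 + 4·6 + 7·3 + 1·3 + 7·2 = 87
E: 6·6 + 7·3 + 4·4 + 7·4 + 1·4 + 7·5 = 140
D: 6·4 + 7·4 + 4·2 + 7·5 + 1·1 + 7·6 = 138
C has the highest Borda score (152).

C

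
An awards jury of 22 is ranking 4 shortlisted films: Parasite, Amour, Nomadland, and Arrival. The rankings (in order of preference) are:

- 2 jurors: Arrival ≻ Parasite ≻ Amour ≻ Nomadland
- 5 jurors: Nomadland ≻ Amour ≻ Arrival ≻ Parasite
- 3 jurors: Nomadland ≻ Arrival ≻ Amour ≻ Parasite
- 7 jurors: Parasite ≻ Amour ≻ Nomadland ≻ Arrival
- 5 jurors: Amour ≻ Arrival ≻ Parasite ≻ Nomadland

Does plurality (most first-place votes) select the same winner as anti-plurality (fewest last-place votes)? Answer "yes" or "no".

no

Plurality — first-place votes: Parasite 7, Amour 5, Nomadland 8, Arrival 2. Winner: Nomadland.
Anti-plurality — last-place votes: Parasite 8, Amour 0, Nomadland 7, Arrival 7. Winner: Amour.
The two methods disagree.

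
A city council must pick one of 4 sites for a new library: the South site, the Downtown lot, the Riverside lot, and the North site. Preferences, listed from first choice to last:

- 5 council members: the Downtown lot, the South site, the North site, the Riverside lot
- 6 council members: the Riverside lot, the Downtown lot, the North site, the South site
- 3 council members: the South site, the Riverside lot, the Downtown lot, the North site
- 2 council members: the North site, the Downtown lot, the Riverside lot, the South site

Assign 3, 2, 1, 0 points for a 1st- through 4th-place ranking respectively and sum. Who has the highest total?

the South site: 5·2 + 6·0 + 3·3 + 2·0 = 19
the Downtown lot: 5·3 + 6·2 + 3·1 + 2·2 = 34
the Riverside lot: 5·0 + 6·3 + 3·2 + 2·1 = 26
the North site: 5·1 + 6·1 + 3·0 + 2·3 = 17
the Downtown lot has the highest Borda score (34).

the Downtown lot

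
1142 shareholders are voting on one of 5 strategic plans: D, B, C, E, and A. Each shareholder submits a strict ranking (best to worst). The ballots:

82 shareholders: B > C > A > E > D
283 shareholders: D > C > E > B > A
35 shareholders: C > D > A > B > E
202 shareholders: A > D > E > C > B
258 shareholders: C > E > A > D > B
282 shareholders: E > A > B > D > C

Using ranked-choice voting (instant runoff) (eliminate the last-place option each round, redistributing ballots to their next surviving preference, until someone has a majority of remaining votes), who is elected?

Round 1: D 283, B 82, C 293, E 282, A 202. Eliminate B.
Round 2: D 283, C 375, E 282, A 202. Eliminate A.
Round 3: D 485, C 375, E 282. Eliminate E.
Round 4: D 767, C 375. D has a majority.

D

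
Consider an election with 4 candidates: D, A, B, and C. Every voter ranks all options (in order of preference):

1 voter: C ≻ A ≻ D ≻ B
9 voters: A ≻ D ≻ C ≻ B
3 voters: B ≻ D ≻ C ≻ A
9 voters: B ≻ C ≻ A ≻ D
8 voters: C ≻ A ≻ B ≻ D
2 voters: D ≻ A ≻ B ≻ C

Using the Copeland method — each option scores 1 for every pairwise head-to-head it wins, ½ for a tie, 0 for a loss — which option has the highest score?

C

D: loses to A, B, and C → score 0.
A: beats D and B; loses to C → score 2.
B: beats D; loses to A and C → score 1.
C: beats D, A, and B → score 3.
C has the best pairwise record.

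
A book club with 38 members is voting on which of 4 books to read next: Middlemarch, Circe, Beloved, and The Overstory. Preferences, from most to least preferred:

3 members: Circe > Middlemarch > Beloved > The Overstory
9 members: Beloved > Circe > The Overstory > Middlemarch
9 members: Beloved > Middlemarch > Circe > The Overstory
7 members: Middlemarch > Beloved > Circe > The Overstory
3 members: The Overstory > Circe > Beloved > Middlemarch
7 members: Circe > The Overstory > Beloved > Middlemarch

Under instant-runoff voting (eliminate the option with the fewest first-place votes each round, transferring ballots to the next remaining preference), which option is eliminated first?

The Overstory

Round 1: Middlemarch 7, Circe 10, Beloved 18, The Overstory 3. Eliminate The Overstory.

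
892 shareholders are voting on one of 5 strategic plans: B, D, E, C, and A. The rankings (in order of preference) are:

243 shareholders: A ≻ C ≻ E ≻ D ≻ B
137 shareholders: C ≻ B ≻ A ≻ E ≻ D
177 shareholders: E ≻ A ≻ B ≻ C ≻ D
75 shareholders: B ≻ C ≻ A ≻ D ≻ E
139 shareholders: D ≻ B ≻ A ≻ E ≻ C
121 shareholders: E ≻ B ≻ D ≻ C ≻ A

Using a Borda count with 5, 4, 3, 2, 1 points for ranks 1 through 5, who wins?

A

B: 243·1 + 137·4 + 177·3 + 75·5 + 139·4 + 121·4 = 2737
D: 243·2 + 137·1 + 177·1 + 75·2 + 139·5 + 121·3 = 2008
E: 243·3 + 137·2 + 177·5 + 75·1 + 139·2 + 121·5 = 2846
C: 243·4 + 137·5 + 177·2 + 75·4 + 139·1 + 121·2 = 2692
A: 243·5 + 137·3 + 177·4 + 75·3 + 139·3 + 121·1 = 3097
A has the highest Borda score (3097).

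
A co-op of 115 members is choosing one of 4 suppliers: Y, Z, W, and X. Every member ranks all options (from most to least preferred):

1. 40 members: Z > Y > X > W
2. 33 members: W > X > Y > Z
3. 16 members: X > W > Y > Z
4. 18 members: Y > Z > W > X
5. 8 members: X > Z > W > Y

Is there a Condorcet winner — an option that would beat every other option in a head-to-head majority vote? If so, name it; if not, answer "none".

Y vs Z: 67–48 for Y.
Y vs W: 58–57 for Y.
Y vs X: 58–57 for Y.
Y beats every other option head-to-head.

Y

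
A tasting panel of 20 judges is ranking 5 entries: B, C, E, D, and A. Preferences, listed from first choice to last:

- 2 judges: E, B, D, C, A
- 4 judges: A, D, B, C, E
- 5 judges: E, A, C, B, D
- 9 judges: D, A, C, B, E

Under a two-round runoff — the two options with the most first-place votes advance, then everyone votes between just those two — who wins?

Round 1 first-place votes: B 0, C 0, E 7, D 9, A 4.
D and E advance.
Runoff: D is preferred to E by 13 voters; E by 7.
D wins the runoff.

D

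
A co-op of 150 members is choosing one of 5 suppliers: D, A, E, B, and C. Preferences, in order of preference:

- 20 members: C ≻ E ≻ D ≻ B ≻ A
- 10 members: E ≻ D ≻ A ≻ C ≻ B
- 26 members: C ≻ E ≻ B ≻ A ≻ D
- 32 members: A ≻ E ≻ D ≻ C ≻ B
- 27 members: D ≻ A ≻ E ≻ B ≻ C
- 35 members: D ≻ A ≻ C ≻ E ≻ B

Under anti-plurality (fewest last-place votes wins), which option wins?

Last-place votes: D 26, A 20, E 0, B 77, C 27.
E is ranked last by the fewest voters, so E wins.

E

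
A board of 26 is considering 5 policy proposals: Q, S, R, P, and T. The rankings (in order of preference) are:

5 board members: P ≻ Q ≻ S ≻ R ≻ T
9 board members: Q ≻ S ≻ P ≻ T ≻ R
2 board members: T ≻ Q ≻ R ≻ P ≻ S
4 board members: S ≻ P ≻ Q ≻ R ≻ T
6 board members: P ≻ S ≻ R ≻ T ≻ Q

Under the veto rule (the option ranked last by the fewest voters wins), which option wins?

Last-place votes: Q 6, S 2, R 9, P 0, T 9.
P is ranked last by the fewest voters, so P wins.

P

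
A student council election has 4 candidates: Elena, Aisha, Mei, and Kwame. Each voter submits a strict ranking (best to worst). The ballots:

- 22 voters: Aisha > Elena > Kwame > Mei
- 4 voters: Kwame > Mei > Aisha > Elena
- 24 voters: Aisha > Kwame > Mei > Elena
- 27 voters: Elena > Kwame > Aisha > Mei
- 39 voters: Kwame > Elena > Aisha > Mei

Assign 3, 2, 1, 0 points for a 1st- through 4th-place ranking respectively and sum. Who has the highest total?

Kwame

Elena: 22·2 + 4·0 + 24·0 + 27·3 + 39·2 = 203
Aisha: 22·3 + 4·1 + 24·3 + 27·1 + 39·1 = 208
Mei: 22·0 + 4·2 + 24·1 + 27·0 + 39·0 = 32
Kwame: 22·1 + 4·3 + 24·2 + 27·2 + 39·3 = 253
Kwame has the highest Borda score (253).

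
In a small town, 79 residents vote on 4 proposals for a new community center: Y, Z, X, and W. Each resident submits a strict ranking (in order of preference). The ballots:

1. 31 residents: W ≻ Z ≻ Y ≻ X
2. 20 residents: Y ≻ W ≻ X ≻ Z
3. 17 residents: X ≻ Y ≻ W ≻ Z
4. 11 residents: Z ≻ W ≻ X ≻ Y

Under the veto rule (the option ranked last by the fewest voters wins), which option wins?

Last-place votes: Y 11, Z 37, X 31, W 0.
W is ranked last by the fewest voters, so W wins.

W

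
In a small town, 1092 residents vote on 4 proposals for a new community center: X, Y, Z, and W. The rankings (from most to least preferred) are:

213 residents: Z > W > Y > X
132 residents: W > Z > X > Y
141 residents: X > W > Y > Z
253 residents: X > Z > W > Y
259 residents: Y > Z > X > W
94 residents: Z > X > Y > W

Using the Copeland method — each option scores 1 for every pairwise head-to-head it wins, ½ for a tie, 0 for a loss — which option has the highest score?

Z

X: beats Y and W; loses to Z → score 2.
Y: loses to X, Z, and W → score 0.
Z: beats X, Y, and W → score 3.
W: beats Y; loses to X and Z → score 1.
Z has the best pairwise record.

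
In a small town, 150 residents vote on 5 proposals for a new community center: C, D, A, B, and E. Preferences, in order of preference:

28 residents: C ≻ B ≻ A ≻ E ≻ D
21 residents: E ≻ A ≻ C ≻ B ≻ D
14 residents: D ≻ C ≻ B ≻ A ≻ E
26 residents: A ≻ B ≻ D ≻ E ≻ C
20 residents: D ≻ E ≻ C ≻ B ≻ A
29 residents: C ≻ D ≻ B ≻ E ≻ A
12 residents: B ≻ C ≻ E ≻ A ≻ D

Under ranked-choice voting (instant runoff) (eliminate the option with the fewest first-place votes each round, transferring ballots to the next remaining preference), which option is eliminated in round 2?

E

Round 1: C 57, D 34, A 26, B 12, E 21. Eliminate B.
Round 2: C 69, D 34, A 26, E 21. Eliminate E.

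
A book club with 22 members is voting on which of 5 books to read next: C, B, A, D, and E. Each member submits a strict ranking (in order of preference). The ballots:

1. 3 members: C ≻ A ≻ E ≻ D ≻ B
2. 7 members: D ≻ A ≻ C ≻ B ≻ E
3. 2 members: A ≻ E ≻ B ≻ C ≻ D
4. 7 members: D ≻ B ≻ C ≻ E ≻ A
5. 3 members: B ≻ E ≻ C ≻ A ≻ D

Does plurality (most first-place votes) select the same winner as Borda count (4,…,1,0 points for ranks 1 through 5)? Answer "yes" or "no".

yes

Plurality — first-place votes: C 3, B 3, A 2, D 14, E 0. Winner: D.
Borda — scores: C 48, B 44, A 41, D 59, E 28. Winner: D.
The two methods agree.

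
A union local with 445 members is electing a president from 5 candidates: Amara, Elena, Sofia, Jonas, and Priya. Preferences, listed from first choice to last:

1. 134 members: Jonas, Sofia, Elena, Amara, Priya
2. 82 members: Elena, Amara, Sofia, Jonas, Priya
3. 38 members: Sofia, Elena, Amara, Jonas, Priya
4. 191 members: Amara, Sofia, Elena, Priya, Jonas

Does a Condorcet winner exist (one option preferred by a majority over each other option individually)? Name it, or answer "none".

Checking pairwise contests:
Elena beats Amara 254–191.
Sofia beats Elena 363–82.
Amara beats Sofia 273–172.
Amara beats Jonas 311–134.
Amara beats Priya 445–0.
Every option loses at least one head-to-head, so there is no Condorcet winner.

none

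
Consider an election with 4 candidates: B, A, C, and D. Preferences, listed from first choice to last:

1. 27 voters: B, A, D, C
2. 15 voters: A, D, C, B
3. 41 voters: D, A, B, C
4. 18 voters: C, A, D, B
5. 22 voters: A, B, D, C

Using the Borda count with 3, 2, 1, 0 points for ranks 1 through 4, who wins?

A

B: 27·3 + 15·0 + 41·1 + 18·0 + 22·2 = 166
A: 27·2 + 15·3 + 41·2 + 18·2 + 22·3 = 283
C: 27·0 + 15·1 + 41·0 + 18·3 + 22·0 = 69
D: 27·1 + 15·2 + 41·3 + 18·1 + 22·1 = 220
A has the highest Borda score (283).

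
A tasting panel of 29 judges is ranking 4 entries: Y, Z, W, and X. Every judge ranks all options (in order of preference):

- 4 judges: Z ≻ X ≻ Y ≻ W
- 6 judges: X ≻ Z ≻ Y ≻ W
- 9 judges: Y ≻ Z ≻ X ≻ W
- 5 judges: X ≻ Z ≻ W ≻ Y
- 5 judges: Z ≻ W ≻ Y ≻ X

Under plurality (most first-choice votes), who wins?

First-place votes: Y 9, Z 9, W 0, X 11.
X has the most first-place votes.

X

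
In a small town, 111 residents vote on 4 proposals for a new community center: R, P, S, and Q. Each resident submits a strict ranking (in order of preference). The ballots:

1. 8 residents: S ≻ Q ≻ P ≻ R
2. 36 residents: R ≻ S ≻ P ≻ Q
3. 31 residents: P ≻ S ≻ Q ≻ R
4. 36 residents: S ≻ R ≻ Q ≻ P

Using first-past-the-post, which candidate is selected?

S

First-place votes: R 36, P 31, S 44, Q 0.
S has the most first-place votes.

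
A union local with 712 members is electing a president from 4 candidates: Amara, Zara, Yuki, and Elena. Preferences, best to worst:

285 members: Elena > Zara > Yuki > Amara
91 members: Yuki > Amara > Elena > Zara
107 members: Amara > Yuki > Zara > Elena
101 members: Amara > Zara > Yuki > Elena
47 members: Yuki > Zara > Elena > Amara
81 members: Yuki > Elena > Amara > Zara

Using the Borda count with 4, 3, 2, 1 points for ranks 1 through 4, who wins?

Amara: 285·1 + 91·3 + 107·4 + 101·4 + 47·1 + 81·2 = 1599
Zara: 285·3 + 91·1 + 107·2 + 101·3 + 47·3 + 81·1 = 1685
Yuki: 285·2 + 91·4 + 107·3 + 101·2 + 47·4 + 81·4 = 1969
Elena: 285·4 + 91·2 + 107·1 + 101·1 + 47·2 + 81·3 = 1867
Yuki has the highest Borda score (1969).

Yuki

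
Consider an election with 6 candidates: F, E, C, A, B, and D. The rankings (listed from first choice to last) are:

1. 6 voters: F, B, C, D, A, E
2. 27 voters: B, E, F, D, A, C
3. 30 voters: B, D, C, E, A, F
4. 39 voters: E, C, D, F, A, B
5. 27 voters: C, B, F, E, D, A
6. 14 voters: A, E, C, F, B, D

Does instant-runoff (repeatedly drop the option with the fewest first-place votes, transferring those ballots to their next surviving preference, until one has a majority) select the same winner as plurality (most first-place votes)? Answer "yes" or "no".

Instant-runoff — R1 F 6, E 39, C 27, A 14, B 57, D 0 (D out); R2 F 6, E 39, C 27, A 14, B 57 (F out); R3 E 39, C 27, A 14, B 63 (A out); R4 E 53, C 27, B 63 (C out); R5 E 53, B 90 (B winner). Winner: B.
Plurality — first-place votes: F 6, E 39, C 27, A 14, B 57, D 0. Winner: B.
The two methods agree.

yes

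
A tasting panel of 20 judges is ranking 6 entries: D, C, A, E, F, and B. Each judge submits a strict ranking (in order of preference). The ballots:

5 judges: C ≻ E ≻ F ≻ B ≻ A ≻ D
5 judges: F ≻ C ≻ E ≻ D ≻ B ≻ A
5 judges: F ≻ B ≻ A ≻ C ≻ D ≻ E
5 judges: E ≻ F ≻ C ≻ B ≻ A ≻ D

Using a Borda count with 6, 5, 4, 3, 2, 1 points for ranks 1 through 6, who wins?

D: 5·1 + 5·3 + 5·2 + 5·1 = 35
C: 5·6 + 5·5 + 5·3 + 5·4 = 90
A: 5·2 + 5·1 + 5·4 + 5·2 = 45
E: 5·5 + 5·4 + 5·1 + 5·6 = 80
F: 5·4 + 5·6 + 5·6 + 5·5 = 105
B: 5·3 + 5·2 + 5·5 + 5·3 = 65
F has the highest Borda score (105).

F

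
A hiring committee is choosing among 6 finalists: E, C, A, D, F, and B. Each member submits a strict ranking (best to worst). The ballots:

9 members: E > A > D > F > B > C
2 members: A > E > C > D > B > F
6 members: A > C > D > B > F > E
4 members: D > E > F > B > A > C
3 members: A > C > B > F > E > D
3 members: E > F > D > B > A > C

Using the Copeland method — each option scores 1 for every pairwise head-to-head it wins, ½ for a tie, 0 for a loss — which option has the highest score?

E: beats C, A, D, F, and B → score 5.
C: loses to E, A, D, F, and B → score 0.
A: beats C, D, F, and B; loses to E → score 4.
D: beats C, F, and B; loses to E and A → score 3.
F: beats C and B; loses to E, A, and D → score 2.
B: beats C; loses to E, A, D, and F → score 1.
E has the best pairwise record.

E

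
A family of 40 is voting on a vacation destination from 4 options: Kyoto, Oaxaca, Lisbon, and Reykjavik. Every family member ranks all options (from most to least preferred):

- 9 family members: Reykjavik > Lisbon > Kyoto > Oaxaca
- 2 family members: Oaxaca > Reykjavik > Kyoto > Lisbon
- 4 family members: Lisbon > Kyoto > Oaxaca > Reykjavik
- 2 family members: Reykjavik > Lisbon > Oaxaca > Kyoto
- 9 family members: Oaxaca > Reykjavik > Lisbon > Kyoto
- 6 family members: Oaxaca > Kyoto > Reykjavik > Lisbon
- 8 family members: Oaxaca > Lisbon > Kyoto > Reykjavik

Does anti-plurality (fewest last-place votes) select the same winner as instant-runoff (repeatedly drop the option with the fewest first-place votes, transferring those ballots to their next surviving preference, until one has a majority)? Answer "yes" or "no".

Anti-plurality — last-place votes: Kyoto 11, Oaxaca 9, Lisbon 8, Reykjavik 12. Winner: Lisbon.
Instant-runoff — R1 Kyoto 0, Oaxaca 25, Lisbon 4, Reykjavik 11 (Oaxaca winner). Winner: Oaxaca.
The two methods disagree.

no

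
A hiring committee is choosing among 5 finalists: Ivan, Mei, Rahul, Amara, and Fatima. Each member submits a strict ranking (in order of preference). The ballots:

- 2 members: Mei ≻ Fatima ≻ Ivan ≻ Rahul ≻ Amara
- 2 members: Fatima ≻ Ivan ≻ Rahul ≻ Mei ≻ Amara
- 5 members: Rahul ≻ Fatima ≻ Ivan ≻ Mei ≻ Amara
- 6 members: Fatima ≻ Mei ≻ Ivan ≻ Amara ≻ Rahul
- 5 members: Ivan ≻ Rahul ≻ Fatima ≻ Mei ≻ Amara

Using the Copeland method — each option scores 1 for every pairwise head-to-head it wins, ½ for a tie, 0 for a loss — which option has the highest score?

Fatima

Ivan: beats Mei, Rahul, and Amara; loses to Fatima → score 3.
Mei: beats Amara; loses to Ivan, Rahul, and Fatima → score 1.
Rahul: beats Mei and Amara; ties Fatima; loses to Ivan → score 2.5.
Amara: loses to Ivan, Mei, Rahul, and Fatima → score 0.
Fatima: beats Ivan, Mei, and Amara; ties Rahul → score 3.5.
Fatima has the best pairwise record.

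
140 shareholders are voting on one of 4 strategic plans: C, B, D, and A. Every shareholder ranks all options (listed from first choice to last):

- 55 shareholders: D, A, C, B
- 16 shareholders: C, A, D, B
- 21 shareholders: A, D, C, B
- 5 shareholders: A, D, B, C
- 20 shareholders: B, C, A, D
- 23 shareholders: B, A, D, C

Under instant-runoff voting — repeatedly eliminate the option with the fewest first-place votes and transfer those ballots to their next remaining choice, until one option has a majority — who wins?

D

Round 1: C 16, B 43, D 55, A 26. Eliminate C.
Round 2: B 43, D 55, A 42. Eliminate A.
Round 3: B 43, D 97. D has a majority.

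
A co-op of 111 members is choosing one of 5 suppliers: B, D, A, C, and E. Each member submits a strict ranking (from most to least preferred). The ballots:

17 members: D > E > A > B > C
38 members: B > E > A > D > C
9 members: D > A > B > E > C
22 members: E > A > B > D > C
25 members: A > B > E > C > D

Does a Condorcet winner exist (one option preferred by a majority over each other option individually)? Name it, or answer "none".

Checking pairwise contests:
A beats B 73–38.
B beats D 85–26.
E beats A 77–34.
B beats C 111–0.
B beats E 72–39.
Every option loses at least one head-to-head, so there is no Condorcet winner.

none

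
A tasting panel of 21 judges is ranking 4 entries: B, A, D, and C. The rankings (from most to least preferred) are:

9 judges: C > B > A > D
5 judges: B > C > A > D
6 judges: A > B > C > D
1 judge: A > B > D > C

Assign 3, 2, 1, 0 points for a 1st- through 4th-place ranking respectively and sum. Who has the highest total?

B

B: 9·2 + 5·3 + 6·2 + 1·2 = 47
A: 9·1 + 5·1 + 6·3 + 1·3 = 35
D: 9·0 + 5·0 + 6·0 + 1·1 = 1
C: 9·3 + 5·2 + 6·1 + 1·0 = 43
B has the highest Borda score (47).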